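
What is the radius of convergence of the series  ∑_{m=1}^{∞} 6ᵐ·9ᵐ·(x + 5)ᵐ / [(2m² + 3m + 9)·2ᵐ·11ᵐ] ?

R = 11/27

Ratio test: |a_{m+1}/a_m| = [(2m² + 3m + 9)/(2(m+1)² + 3(m+1) + 9)] · 6·9/(2·11) → 27/11 as m → ∞.
Convergence for |x + 5| · 27/11 < 1, i.e. |x + 5| < 11/27. So R = 11/27.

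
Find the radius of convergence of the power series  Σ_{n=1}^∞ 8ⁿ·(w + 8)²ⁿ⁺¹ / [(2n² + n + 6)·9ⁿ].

R = 3√2/4

The ratio of consecutive coefficients is [(2n² + n + 6)/(2(n+1)² + (n+1) + 6)] · 8/9 → 8/9.
Writing y = (w + 8)², the series in y has radius 9/8, so |w + 8| < √(9/8) and R = 3√2/4.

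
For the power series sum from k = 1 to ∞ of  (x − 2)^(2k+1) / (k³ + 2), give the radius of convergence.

Ratio test: |a_{k+1}/a_k| = (k³ + 2)/((k+1)³ + 2) → 1 as k → ∞.
Successive powers of (x − 2) differ by 2, so the series converges when |x − 2|² · 1 < 1, i.e. |x − 2| < √(1) = 1. So R = 1.

R = 1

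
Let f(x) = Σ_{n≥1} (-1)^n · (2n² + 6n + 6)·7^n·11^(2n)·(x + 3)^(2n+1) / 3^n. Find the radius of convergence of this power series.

R = √21/77

Ratio test: |a_{n+1}/a_n| = [(2(n+1)² + 6(n+1) + 6)/(2n² + 6n + 6)] · 7·121/3 → 847/3 as n → ∞.
Writing y = (x + 3)², the series in y has radius 3/847, so |x + 3| < √(3/847) and R = √21/77.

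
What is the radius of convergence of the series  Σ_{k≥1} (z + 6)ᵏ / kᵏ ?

R = ∞

Applying the root test, |a_k|^(1/k) = 1/k → 0.
The limit is 0 for every z, so R = ∞.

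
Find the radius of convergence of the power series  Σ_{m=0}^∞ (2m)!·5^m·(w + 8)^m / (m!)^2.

Apply the ratio test: |a_{m+1}| / |a_m| = (2m+1)·(2m+2)/(m+1)² · 5, which tends to 20 as m → ∞.
Hence the series converges for |w + 8| < 1/(20) = 1/20, so the radius of convergence is 1/20.

R = 1/20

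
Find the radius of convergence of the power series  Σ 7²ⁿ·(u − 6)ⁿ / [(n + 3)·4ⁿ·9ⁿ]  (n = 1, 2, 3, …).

Apply the ratio test: |a_{n+1}| / |a_n| = [(n + 3)/((n+1) + 3)] · 49/(4·9), which tends to 49/36 as n → ∞.
Thus R = 1/(49/36) = 36/49.

R = 36/49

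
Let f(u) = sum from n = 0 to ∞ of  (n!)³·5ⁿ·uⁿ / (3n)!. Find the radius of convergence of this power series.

R = 27/5

Apply the ratio test: |a_{n+1}| / |a_n| = (n+1)³/[(3n+1)·(3n+2)·(3n+3)] · 5, which tends to 5/27 as n → ∞.
Convergence for |u| · 5/27 < 1, i.e. |u| < 27/5. So R = 27/5.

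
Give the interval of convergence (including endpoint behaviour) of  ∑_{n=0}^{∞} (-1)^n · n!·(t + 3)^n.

{-3}

Ratio test: |a_{n+1}/a_n| = (n+1) → ∞ as n → ∞.
The ratio grows without bound, so the series diverges whenever (t + 3) ≠ 0; it converges only at t = -3. R = 0.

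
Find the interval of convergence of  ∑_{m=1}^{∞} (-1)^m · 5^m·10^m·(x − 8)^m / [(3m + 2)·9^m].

(391/50, 409/50]

By the ratio test, |a_{m+1}/a_m| = [(3m + 2)/(3(m+1) + 2)] · 5·10/9 → 50/9.
Convergence for |x − 8| · 50/9 < 1, i.e. |x − 8| < 9/50. So R = 9/50.
When x = 409/50, the terms alternate in sign and decrease monotonically to 0 in absolute value (size ~ c/m), so the alternating series test gives convergence.
Endpoint x = 391/50: the terms are asymptotic to a nonzero constant times 1/m, so the series diverges by limit comparison with Σ 1/m.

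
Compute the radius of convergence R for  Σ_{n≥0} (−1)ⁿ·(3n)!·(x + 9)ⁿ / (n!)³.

R = 1/27

The ratio of consecutive coefficients is (3n+1)·(3n+2)·(3n+3)/(n+1)³ → 27.
Thus R = 1/(27) = 1/27.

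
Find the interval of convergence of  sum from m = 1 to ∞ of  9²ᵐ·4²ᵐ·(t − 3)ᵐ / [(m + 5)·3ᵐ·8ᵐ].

[161/54, 163/54)

By the ratio test, |a_{m+1}/a_m| = [(m + 5)/((m+1) + 5)] · 81·16/(3·8) → 54.
Thus R = 1/(54) = 1/54.
Endpoint t = 163/54: comparison with the harmonic series Σ 1/m shows the series diverges.
When t = 161/54, an alternating series whose terms decrease to 0 in absolute value, so it converges by the Leibniz criterion.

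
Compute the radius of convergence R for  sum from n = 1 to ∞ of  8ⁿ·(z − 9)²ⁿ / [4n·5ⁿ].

Ratio test: |a_{n+1}/a_n| = [4n/4(n+1)] · 8/5 → 8/5 as n → ∞.
Successive powers of (z − 9) differ by 2, so the series converges when |z − 9|² · 8/5 < 1, i.e. |z − 9| < √(5/8). So R = √10/4.

R = √10/4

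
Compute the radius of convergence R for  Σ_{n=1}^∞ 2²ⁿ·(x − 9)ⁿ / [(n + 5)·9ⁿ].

The ratio of consecutive coefficients is [(n + 5)/((n+1) + 5)] · 4/9 → 4/9.
Thus R = 1/(4/9) = 9/4.

R = 9/4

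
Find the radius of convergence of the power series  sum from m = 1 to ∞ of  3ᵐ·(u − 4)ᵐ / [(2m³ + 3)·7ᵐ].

By the ratio test, |a_{m+1}/a_m| = [(2m³ + 3)/(2(m+1)³ + 3)] · 3/7 → 3/7.
The series converges when 3/7 · |u − 4| < 1, giving R = 7/3.

R = 7/3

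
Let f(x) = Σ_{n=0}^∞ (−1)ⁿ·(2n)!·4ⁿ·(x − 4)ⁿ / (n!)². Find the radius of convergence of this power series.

The ratio of consecutive coefficients is (2n+1)·(2n+2)/(n+1)² · 4 → 16.
Hence the series converges for |x − 4| < 1/(16) = 1/16, so the radius of convergence is 1/16.

R = 1/16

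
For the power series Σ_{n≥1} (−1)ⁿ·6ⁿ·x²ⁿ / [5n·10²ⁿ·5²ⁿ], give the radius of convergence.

The ratio of consecutive coefficients is [5n/5(n+1)] · 6/(100·25) → 3/1250.
Successive powers of x differ by 2, so the series converges when |x|² · 3/1250 < 1, i.e. |x| < √(1250/3). So R = 25√6/3.

R = 25√6/3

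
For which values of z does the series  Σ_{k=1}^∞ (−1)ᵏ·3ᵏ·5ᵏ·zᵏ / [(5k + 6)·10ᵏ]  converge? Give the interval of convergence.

(-2/3, 2/3]

Ratio test: |a_{k+1}/a_k| = [(5k + 6)/(5(k+1) + 6)] · 3·5/10 → 3/2 as k → ∞.
Convergence for |z| · 3/2 < 1, i.e. |z| < 2/3. So R = 2/3.
When z = 2/3, the terms alternate in sign and decrease monotonically to 0 in absolute value (size ~ c/k), so the alternating series test gives convergence.
When z = -2/3, the terms are asymptotic to a nonzero constant times 1/k, so the series diverges by limit comparison with Σ 1/k.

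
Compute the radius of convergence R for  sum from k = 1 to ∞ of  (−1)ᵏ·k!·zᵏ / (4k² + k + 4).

The ratio of consecutive coefficients is (k+1) · (4k² + k + 4)/(4(k+1)² + (k+1) + 4) → ∞.
The ratio grows without bound, so the series diverges whenever z ≠ 0; it converges only at z = 0. R = 0.

R = 0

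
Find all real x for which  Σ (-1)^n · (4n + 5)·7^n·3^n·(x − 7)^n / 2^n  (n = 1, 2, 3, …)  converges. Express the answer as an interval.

Ratio test: |a_{n+1}/a_n| = [(4(n+1) + 5)/(4n + 5)] · 7·3/2 → 21/2 as n → ∞.
Convergence for |x − 7| · 21/2 < 1, i.e. |x − 7| < 2/21. So R = 2/21.
Endpoint x = 149/21: the terms do not tend to 0, so the series diverges.
Endpoint x = 145/21: the terms have absolute value of order n, which does not tend to 0, so the series diverges by the divergence test.

(145/21, 149/21)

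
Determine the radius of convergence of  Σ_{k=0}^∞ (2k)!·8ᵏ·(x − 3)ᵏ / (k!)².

Ratio test: |a_{k+1}/a_k| = (2k+1)·(2k+2)/(k+1)² · 8 → 32 as k → ∞.
Hence the series converges for |x − 3| < 1/(32) = 1/32, so the radius of convergence is 1/32.

R = 1/32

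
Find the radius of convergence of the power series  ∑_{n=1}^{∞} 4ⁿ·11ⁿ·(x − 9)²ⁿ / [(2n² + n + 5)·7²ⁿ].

R = 7√11/22

The ratio of consecutive coefficients is [(2n² + n + 5)/(2(n+1)² + (n+1) + 5)] · 4·11/49 → 44/49.
Since the exponent of (x − 9) increases by 2 each term, convergence requires |x − 9|² < 49/44, hence R = 7√11/22.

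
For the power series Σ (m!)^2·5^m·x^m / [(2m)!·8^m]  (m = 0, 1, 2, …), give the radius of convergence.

The ratio of consecutive coefficients is (m+1)²/[(2m+1)·(2m+2)] · 5/8 → 5/32.
Thus R = 1/(5/32) = 32/5.

R = 32/5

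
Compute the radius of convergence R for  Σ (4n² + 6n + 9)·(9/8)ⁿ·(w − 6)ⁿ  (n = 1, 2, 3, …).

R = 8/9

Ratio test: |a_{n+1}/a_n| = [(4(n+1)² + 6(n+1) + 9)/(4n² + 6n + 9)] · 9/8 → 9/8 as n → ∞.
The series converges when 9/8 · |w − 6| < 1, giving R = 8/9.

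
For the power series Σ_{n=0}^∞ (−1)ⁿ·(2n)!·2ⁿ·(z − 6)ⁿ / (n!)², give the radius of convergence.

Ratio test: |a_{n+1}/a_n| = (2n+1)·(2n+2)/(n+1)² · 2 → 8 as n → ∞.
Hence the series converges for |z − 6| < 1/(8) = 1/8, so the radius of convergence is 1/8.

R = 1/8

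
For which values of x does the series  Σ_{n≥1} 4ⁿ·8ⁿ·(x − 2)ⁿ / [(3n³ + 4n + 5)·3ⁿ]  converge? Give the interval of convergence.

[61/32, 67/32]

Ratio test: |a_{n+1}/a_n| = [(3n³ + 4n + 5)/(3(n+1)³ + 4(n+1) + 5)] · 4·8/3 → 32/3 as n → ∞.
Thus R = 1/(32/3) = 3/32.
Check x = 67/32: absolute convergence follows by limit comparison with Σ 1/n³.
When x = 61/32, the terms are on the order of 1/n³, so the series converges absolutely by comparison with the p-series (p = 3 > 1).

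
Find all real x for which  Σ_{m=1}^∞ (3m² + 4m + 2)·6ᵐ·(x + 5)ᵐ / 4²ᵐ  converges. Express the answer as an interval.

(-23/3, -7/3)

Ratio test: |a_{m+1}/a_m| = [(3(m+1)² + 4(m+1) + 2)/(3m² + 4m + 2)] · 6/16 → 3/8 as m → ∞.
Hence the series converges for |x + 5| < 1/(3/8) = 8/3, so the radius of convergence is 8/3.
At x = -7/3: the m-th term does not approach 0; divergence by the term test.
When x = -23/3, the terms do not tend to 0, so the series diverges.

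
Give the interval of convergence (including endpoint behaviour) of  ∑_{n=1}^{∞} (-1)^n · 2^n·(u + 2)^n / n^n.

Applying the root test, |a_n|^(1/n) = 2/n → 0.
The limit is 0 for every u, so R = ∞.

(−∞, ∞)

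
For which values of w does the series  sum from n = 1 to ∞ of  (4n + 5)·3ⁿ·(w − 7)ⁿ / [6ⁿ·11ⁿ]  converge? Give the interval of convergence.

The ratio of consecutive coefficients is [(4(n+1) + 5)/(4n + 5)] · 3/(6·11) → 1/22.
Hence the series converges for |w − 7| < 1/(1/22) = 22, so the radius of convergence is 22.
Check w = 29: the terms do not tend to 0, so the series diverges.
Check w = -15: the n-th term does not approach 0; divergence by the term test.

(-15, 29)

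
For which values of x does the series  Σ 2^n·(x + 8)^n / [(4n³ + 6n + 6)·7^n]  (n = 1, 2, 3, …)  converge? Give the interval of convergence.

The ratio of consecutive coefficients is [(4n³ + 6n + 6)/(4(n+1)³ + 6(n+1) + 6)] · 2/7 → 2/7.
Thus R = 1/(2/7) = 7/2.
Endpoint x = -9/2: the terms are on the order of 1/n³, so the series converges absolutely by comparison with the p-series (p = 3 > 1).
When x = -23/2, absolute convergence follows by limit comparison with Σ 1/n³.

[-23/2, -9/2]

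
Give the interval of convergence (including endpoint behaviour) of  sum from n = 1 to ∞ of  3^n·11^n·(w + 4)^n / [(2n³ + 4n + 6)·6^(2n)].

Ratio test: |a_{n+1}/a_n| = [(2n³ + 4n + 6)/(2(n+1)³ + 4(n+1) + 6)] · 3·11/36 → 11/12 as n → ∞.
Thus R = 1/(11/12) = 12/11.
Endpoint w = -32/11: the series is dominated by a constant times Σ 1/n³, which converges (p = 3 > 1).
At w = -56/11: absolute convergence follows by limit comparison with Σ 1/n³.

[-56/11, -32/11]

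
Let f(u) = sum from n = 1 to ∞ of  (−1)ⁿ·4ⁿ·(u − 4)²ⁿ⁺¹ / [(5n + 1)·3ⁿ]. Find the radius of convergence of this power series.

By the ratio test, |a_{n+1}/a_n| = [(5n + 1)/(5(n+1) + 1)] · 4/3 → 4/3.
Since the exponent of (u − 4) increases by 2 each term, convergence requires |u − 4|² < 3/4, hence R = √3/2.

R = √3/2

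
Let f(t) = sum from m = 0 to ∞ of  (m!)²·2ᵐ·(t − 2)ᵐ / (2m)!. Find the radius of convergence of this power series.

Ratio test: |a_{m+1}/a_m| = (m+1)²/[(2m+1)·(2m+2)] · 2 → 1/2 as m → ∞.
Hence the series converges for |t − 2| < 1/(1/2) = 2, so the radius of convergence is 2.

R = 2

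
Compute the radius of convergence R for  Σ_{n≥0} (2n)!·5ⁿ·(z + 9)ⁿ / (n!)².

R = 1/20

By the ratio test, |a_{n+1}/a_n| = (2n+1)·(2n+2)/(n+1)² · 5 → 20.
Hence the series converges for |z + 9| < 1/(20) = 1/20, so the radius of convergence is 1/20.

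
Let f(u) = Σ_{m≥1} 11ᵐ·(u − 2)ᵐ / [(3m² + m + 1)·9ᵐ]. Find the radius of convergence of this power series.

Apply the ratio test: |a_{m+1}| / |a_m| = [(3m² + m + 1)/(3(m+1)² + (m+1) + 1)] · 11/9, which tends to 11/9 as m → ∞.
Hence the series converges for |u − 2| < 1/(11/9) = 9/11, so the radius of convergence is 9/11.

R = 9/11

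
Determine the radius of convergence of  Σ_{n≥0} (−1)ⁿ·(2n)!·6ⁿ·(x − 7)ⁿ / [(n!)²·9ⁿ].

By the ratio test, |a_{n+1}/a_n| = (2n+1)·(2n+2)/(n+1)² · 6/9 → 8/3.
Thus R = 1/(8/3) = 3/8.

R = 3/8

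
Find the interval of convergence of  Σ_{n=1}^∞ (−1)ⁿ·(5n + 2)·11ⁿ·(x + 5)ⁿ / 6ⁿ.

Apply the ratio test: |a_{n+1}| / |a_n| = [(5(n+1) + 2)/(5n + 2)] · 11/6, which tends to 11/6 as n → ∞.
The series converges when 11/6 · |x + 5| < 1, giving R = 6/11.
Check x = -49/11: the terms have absolute value of order n, which does not tend to 0, so the series diverges by the divergence test.
When x = -61/11, the terms have absolute value of order n, which does not tend to 0, so the series diverges by the divergence test.

(-61/11, -49/11)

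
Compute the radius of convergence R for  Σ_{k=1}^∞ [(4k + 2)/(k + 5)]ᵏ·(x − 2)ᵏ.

Applying the root test, |a_k|^(1/k) = (4k + 2)/(k + 5) → 4.
Thus R = 1/(4) = 1/4.

R = 1/4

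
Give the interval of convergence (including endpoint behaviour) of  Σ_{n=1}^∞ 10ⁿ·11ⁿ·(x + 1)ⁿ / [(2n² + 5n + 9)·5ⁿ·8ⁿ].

[-15/11, -7/11]

The ratio of consecutive coefficients is [(2n² + 5n + 9)/(2(n+1)² + 5(n+1) + 9)] · 10·11/(5·8) → 11/4.
Hence the series converges for |x + 1| < 1/(11/4) = 4/11, so the radius of convergence is 4/11.
When x = -7/11, the series is dominated by a constant times Σ 1/n², which converges (p = 2 > 1).
Endpoint x = -15/11: absolute convergence follows by limit comparison with Σ 1/n².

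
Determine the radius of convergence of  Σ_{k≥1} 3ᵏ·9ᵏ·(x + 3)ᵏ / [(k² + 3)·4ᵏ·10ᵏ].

By the ratio test, |a_{k+1}/a_k| = [(k² + 3)/((k+1)² + 3)] · 3·9/(4·10) → 27/40.
The series converges when 27/40 · |x + 3| < 1, giving R = 40/27.

R = 40/27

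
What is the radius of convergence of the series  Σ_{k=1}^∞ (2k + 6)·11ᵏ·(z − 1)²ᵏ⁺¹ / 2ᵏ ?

By the ratio test, |a_{k+1}/a_k| = [(2(k+1) + 6)/(2k + 6)] · 11/2 → 11/2.
Writing y = (z − 1)², the series in y has radius 2/11, so |z − 1| < √(2/11) and R = √22/11.

R = √22/11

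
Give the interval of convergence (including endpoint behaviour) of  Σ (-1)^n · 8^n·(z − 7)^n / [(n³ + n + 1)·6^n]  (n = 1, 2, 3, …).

The ratio of consecutive coefficients is [(n³ + n + 1)/((n+1)³ + (n+1) + 1)] · 8/6 → 4/3.
The series converges when 4/3 · |z − 7| < 1, giving R = 3/4.
Endpoint z = 31/4: absolute convergence follows by limit comparison with Σ 1/n³.
Endpoint z = 25/4: absolute convergence follows by limit comparison with Σ 1/n³.

[25/4, 31/4]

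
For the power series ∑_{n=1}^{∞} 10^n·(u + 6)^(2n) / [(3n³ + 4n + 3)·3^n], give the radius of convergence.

The ratio of consecutive coefficients is [(3n³ + 4n + 3)/(3(n+1)³ + 4(n+1) + 3)] · 10/3 → 10/3.
Since the exponent of (u + 6) increases by 2 each term, convergence requires |u + 6|² < 3/10, hence R = √30/10.

R = √30/10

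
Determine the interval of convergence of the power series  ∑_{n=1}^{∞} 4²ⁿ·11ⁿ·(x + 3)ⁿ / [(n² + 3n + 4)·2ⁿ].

[-265/88, -263/88]

By the ratio test, |a_{n+1}/a_n| = [(n² + 3n + 4)/((n+1)² + 3(n+1) + 4)] · 16·11/2 → 88.
Hence the series converges for |x + 3| < 1/(88) = 1/88, so the radius of convergence is 1/88.
When x = -263/88, the series is dominated by a constant times Σ 1/n², which converges (p = 2 > 1).
At x = -265/88: the terms are on the order of 1/n², so the series converges absolutely by comparison with the p-series (p = 2 > 1).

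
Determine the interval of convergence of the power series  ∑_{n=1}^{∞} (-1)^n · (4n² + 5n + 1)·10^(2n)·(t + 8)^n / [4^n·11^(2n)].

Ratio test: |a_{n+1}/a_n| = [(4(n+1)² + 5(n+1) + 1)/(4n² + 5n + 1)] · 100/(4·121) → 25/121 as n → ∞.
The series converges when 25/121 · |t + 8| < 1, giving R = 121/25.
When t = -79/25, the terms have absolute value of order n², which does not tend to 0, so the series diverges by the divergence test.
At t = -321/25: the n-th term does not approach 0; divergence by the term test.

(-321/25, -79/25)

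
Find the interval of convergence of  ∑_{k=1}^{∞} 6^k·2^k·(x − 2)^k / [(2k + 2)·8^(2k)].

[-10/3, 22/3)

By the ratio test, |a_{k+1}/a_k| = [(2k + 2)/(2(k+1) + 2)] · 6·2/64 → 3/16.
Thus R = 1/(3/16) = 16/3.
Check x = 22/3: comparison with the harmonic series Σ 1/k shows the series diverges.
When x = -10/3, an alternating series whose terms decrease to 0 in absolute value, so it converges by the Leibniz criterion.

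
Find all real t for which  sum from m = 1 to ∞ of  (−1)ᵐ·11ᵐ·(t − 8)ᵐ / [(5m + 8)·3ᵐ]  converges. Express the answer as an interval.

Apply the ratio test: |a_{m+1}| / |a_m| = [(5m + 8)/(5(m+1) + 8)] · 11/3, which tends to 11/3 as m → ∞.
Thus R = 1/(11/3) = 3/11.
Check t = 91/11: convergence follows from the alternating series test (terms decrease monotonically to 0).
Check t = 85/11: the terms are asymptotic to a nonzero constant times 1/m, so the series diverges by limit comparison with Σ 1/m.

(85/11, 91/11]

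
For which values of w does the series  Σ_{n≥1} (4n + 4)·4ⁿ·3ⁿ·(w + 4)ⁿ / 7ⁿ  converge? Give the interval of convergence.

(-55/12, -41/12)

Ratio test: |a_{n+1}/a_n| = [(4(n+1) + 4)/(4n + 4)] · 4·3/7 → 12/7 as n → ∞.
Hence the series converges for |w + 4| < 1/(12/7) = 7/12, so the radius of convergence is 7/12.
When w = -41/12, the terms do not tend to 0, so the series diverges.
At w = -55/12: the terms have absolute value of order n, which does not tend to 0, so the series diverges by the divergence test.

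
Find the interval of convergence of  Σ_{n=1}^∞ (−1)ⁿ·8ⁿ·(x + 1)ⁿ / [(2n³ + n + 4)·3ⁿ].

[-11/8, -5/8]

By the ratio test, |a_{n+1}/a_n| = [(2n³ + n + 4)/(2(n+1)³ + (n+1) + 4)] · 8/3 → 8/3.
Convergence for |x + 1| · 8/3 < 1, i.e. |x + 1| < 3/8. So R = 3/8.
Check x = -5/8: the terms are on the order of 1/n³, so the series converges absolutely by comparison with the p-series (p = 3 > 1).
At x = -11/8: the series is dominated by a constant times Σ 1/n³, which converges (p = 3 > 1).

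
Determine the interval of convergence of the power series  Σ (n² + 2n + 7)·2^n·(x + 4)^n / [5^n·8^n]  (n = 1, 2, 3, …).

(-24, 16)

Ratio test: |a_{n+1}/a_n| = [((n+1)² + 2(n+1) + 7)/(n² + 2n + 7)] · 2/(5·8) → 1/20 as n → ∞.
Thus R = 1/(1/20) = 20.
Endpoint x = 16: the terms do not tend to 0, so the series diverges.
When x = -24, the n-th term does not approach 0; divergence by the term test.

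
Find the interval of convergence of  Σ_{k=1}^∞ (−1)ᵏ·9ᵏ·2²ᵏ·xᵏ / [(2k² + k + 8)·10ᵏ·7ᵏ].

Ratio test: |a_{k+1}/a_k| = [(2k² + k + 8)/(2(k+1)² + (k+1) + 8)] · 9·4/(10·7) → 18/35 as k → ∞.
The series converges when 18/35 · |x| < 1, giving R = 35/18.
When x = 35/18, absolute convergence follows by limit comparison with Σ 1/k².
Check x = -35/18: the series is dominated by a constant times Σ 1/k², which converges (p = 2 > 1).

[-35/18, 35/18]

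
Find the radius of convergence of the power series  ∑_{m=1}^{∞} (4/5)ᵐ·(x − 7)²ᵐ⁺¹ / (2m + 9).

Apply the ratio test: |a_{m+1}| / |a_m| = [(2m + 9)/(2(m+1) + 9)] · 4/5, which tends to 4/5 as m → ∞.
Since the exponent of (x − 7) increases by 2 each term, convergence requires |x − 7|² < 5/4, hence R = √5/2.

R = √5/2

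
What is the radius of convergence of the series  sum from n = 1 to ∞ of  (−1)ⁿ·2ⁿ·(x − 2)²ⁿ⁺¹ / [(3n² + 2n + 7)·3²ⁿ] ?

Ratio test: |a_{n+1}/a_n| = [(3n² + 2n + 7)/(3(n+1)² + 2(n+1) + 7)] · 2/9 → 2/9 as n → ∞.
Writing y = (x − 2)², the series in y has radius 9/2, so |x − 2| < √(9/2) and R = 3√2/2.

R = 3√2/2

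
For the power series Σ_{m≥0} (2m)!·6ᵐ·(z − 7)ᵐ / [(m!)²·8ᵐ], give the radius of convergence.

R = 1/3

The ratio of consecutive coefficients is (2m+1)·(2m+2)/(m+1)² · 6/8 → 3.
Thus R = 1/(3) = 1/3.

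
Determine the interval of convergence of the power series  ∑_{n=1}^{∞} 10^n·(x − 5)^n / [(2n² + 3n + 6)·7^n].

Ratio test: |a_{n+1}/a_n| = [(2n² + 3n + 6)/(2(n+1)² + 3(n+1) + 6)] · 10/7 → 10/7 as n → ∞.
The series converges when 10/7 · |x − 5| < 1, giving R = 7/10.
Check x = 57/10: absolute convergence follows by limit comparison with Σ 1/n².
At x = 43/10: the series is dominated by a constant times Σ 1/n², which converges (p = 2 > 1).

[43/10, 57/10]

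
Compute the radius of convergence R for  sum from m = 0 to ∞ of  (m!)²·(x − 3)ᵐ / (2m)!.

R = 4

The ratio of consecutive coefficients is (m+1)²/[(2m+1)·(2m+2)] → 1/4.
Hence the series converges for |x − 3| < 1/(1/4) = 4, so the radius of convergence is 4.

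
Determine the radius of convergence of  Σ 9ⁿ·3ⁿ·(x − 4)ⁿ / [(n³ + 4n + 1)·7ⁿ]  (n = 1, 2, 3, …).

R = 7/27

Apply the ratio test: |a_{n+1}| / |a_n| = [(n³ + 4n + 1)/((n+1)³ + 4(n+1) + 1)] · 9·3/7, which tends to 27/7 as n → ∞.
The series converges when 27/7 · |x − 4| < 1, giving R = 7/27.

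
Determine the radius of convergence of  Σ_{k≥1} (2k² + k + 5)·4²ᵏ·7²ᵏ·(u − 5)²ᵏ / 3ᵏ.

R = √3/28

By the ratio test, |a_{k+1}/a_k| = [(2(k+1)² + (k+1) + 5)/(2k² + k + 5)] · 16·49/3 → 784/3.
Successive powers of (u − 5) differ by 2, so the series converges when |u − 5|² · 784/3 < 1, i.e. |u − 5| < √(3/784). So R = √3/28.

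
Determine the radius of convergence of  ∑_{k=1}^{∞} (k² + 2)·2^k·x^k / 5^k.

Ratio test: |a_{k+1}/a_k| = [((k+1)² + 2)/(k² + 2)] · 2/5 → 2/5 as k → ∞.
Hence the series converges for |x| < 1/(2/5) = 5/2, so the radius of convergence is 5/2.

R = 5/2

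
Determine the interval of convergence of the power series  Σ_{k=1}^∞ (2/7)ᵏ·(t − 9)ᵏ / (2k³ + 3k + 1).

[11/2, 25/2]

Ratio test: |a_{k+1}/a_k| = [(2k³ + 3k + 1)/(2(k+1)³ + 3(k+1) + 1)] · 2/7 → 2/7 as k → ∞.
Convergence for |t − 9| · 2/7 < 1, i.e. |t − 9| < 7/2. So R = 7/2.
Endpoint t = 25/2: the terms are on the order of 1/k³, so the series converges absolutely by comparison with the p-series (p = 3 > 1).
When t = 11/2, the terms are on the order of 1/k³, so the series converges absolutely by comparison with the p-series (p = 3 > 1).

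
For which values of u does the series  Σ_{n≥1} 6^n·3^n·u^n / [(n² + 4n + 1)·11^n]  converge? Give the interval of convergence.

[-11/18, 11/18]

The ratio of consecutive coefficients is [(n² + 4n + 1)/((n+1)² + 4(n+1) + 1)] · 6·3/11 → 18/11.
Hence the series converges for |u| < 1/(18/11) = 11/18, so the radius of convergence is 11/18.
When u = 11/18, absolute convergence follows by limit comparison with Σ 1/n².
Check u = -11/18: the terms are on the order of 1/n², so the series converges absolutely by comparison with the p-series (p = 2 > 1).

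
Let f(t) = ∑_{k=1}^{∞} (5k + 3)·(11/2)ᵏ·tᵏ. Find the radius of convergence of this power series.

Apply the ratio test: |a_{k+1}| / |a_k| = [(5(k+1) + 3)/(5k + 3)] · 11/2, which tends to 11/2 as k → ∞.
Convergence for |t| · 11/2 < 1, i.e. |t| < 2/11. So R = 2/11.

R = 2/11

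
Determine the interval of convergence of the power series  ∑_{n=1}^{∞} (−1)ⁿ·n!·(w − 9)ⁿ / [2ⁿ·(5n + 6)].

{9}

By the ratio test, |a_{n+1}/a_n| = (n+1) · 1/2 · (5n + 6)/(5(n+1) + 6) → ∞.
Since the ratio → ∞, the series diverges for every w ≠ 9, and R = 0.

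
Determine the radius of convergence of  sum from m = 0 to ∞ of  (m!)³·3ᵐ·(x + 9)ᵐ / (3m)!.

R = 9

Ratio test: |a_{m+1}/a_m| = (m+1)³/[(3m+1)·(3m+2)·(3m+3)] · 3 → 1/9 as m → ∞.
Hence the series converges for |x + 9| < 1/(1/9) = 9, so the radius of convergence is 9.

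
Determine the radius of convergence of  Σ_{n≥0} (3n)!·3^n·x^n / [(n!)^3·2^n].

R = 2/81

Ratio test: |a_{n+1}/a_n| = (3n+1)·(3n+2)·(3n+3)/(n+1)³ · 3/2 → 81/2 as n → ∞.
Thus R = 1/(81/2) = 2/81.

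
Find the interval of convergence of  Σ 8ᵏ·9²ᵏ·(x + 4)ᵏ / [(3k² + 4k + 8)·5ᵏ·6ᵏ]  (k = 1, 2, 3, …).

By the ratio test, |a_{k+1}/a_k| = [(3k² + 4k + 8)/(3(k+1)² + 4(k+1) + 8)] · 8·81/(5·6) → 108/5.
Hence the series converges for |x + 4| < 1/(108/5) = 5/108, so the radius of convergence is 5/108.
Check x = -427/108: absolute convergence follows by limit comparison with Σ 1/k².
When x = -437/108, the series is dominated by a constant times Σ 1/k², which converges (p = 2 > 1).

[-437/108, -427/108]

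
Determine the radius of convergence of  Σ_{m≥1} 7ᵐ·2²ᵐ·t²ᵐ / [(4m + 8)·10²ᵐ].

R = 5√7/7

Ratio test: |a_{m+1}/a_m| = [(4m + 8)/(4(m+1) + 8)] · 7·4/100 → 7/25 as m → ∞.
Since the exponent of t increases by 2 each term, convergence requires |t|² < 25/7, hence R = 5√7/7.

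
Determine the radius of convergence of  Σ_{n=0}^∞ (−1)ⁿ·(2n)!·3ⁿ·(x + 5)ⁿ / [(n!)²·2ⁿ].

R = 1/6

By the ratio test, |a_{n+1}/a_n| = (2n+1)·(2n+2)/(n+1)² · 3/2 → 6.
The series converges when 6 · |x + 5| < 1, giving R = 1/6.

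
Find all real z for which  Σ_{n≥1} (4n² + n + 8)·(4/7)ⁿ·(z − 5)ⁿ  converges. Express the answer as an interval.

(13/4, 27/4)

Ratio test: |a_{n+1}/a_n| = [(4(n+1)² + (n+1) + 8)/(4n² + n + 8)] · 4/7 → 4/7 as n → ∞.
Hence the series converges for |z − 5| < 1/(4/7) = 7/4, so the radius of convergence is 7/4.
When z = 27/4, the n-th term does not approach 0; divergence by the term test.
When z = 13/4, the terms have absolute value of order n², which does not tend to 0, so the series diverges by the divergence test.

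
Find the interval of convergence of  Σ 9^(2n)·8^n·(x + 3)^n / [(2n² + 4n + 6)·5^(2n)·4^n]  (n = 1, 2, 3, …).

By the ratio test, |a_{n+1}/a_n| = [(2n² + 4n + 6)/(2(n+1)² + 4(n+1) + 6)] · 81·8/(25·4) → 162/25.
Thus R = 1/(162/25) = 25/162.
Endpoint x = -461/162: the terms are on the order of 1/n², so the series converges absolutely by comparison with the p-series (p = 2 > 1).
At x = -511/162: the terms are on the order of 1/n², so the series converges absolutely by comparison with the p-series (p = 2 > 1).

[-511/162, -461/162]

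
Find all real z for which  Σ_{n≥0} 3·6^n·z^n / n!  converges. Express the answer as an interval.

(−∞, ∞)

Ratio test: |a_{n+1}/a_n| = 3/3 · 6 · 1/(n+1) → 0 as n → ∞.
The ratio tends to 0 regardless of z, hence R = ∞.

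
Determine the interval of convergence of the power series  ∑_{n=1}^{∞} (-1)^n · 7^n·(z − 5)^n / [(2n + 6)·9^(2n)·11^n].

(-856/7, 926/7]

By the ratio test, |a_{n+1}/a_n| = [(2n + 6)/(2(n+1) + 6)] · 7/(81·11) → 7/891.
Hence the series converges for |z − 5| < 1/(7/891) = 891/7, so the radius of convergence is 891/7.
When z = 926/7, convergence follows from the alternating series test (terms decrease monotonically to 0).
When z = -856/7, the terms are asymptotic to a nonzero constant times 1/n, so the series diverges by limit comparison with Σ 1/n.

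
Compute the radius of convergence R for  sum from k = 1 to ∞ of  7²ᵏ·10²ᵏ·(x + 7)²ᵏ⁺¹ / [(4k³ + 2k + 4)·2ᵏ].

R = √2/70

Apply the ratio test: |a_{k+1}| / |a_k| = [(4k³ + 2k + 4)/(4(k+1)³ + 2(k+1) + 4)] · 49·100/2, which tends to 2450 as k → ∞.
Writing y = (x + 7)², the series in y has radius 1/2450, so |x + 7| < √(1/2450) and R = √2/70.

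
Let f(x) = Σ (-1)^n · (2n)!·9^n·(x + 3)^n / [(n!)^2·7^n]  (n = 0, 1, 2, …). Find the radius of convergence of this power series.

Ratio test: |a_{n+1}/a_n| = (2n+1)·(2n+2)/(n+1)² · 9/7 → 36/7 as n → ∞.
Hence the series converges for |x + 3| < 1/(36/7) = 7/36, so the radius of convergence is 7/36.

R = 7/36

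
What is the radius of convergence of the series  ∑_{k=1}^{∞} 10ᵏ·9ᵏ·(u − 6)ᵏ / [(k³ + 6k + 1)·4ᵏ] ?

By the ratio test, |a_{k+1}/a_k| = [(k³ + 6k + 1)/((k+1)³ + 6(k+1) + 1)] · 10·9/4 → 45/2.
Convergence for |u − 6| · 45/2 < 1, i.e. |u − 6| < 2/45. So R = 2/45.

R = 2/45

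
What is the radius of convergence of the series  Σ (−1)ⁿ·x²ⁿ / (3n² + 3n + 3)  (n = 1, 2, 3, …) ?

R = 1

The ratio of consecutive coefficients is (3n² + 3n + 3)/(3(n+1)² + 3(n+1) + 3) → 1.
Since the exponent of x increases by 2 each term, convergence requires |x|² < 1, hence R = 1.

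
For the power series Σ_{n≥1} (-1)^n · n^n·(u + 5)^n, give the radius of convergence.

Applying the root test, |a_n|^(1/n) = n → ∞.
The root grows without bound, so R = 0 (convergence only at u = -5).

R = 0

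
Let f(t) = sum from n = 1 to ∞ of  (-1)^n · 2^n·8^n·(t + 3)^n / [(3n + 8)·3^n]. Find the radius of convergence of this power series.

Apply the ratio test: |a_{n+1}| / |a_n| = [(3n + 8)/(3(n+1) + 8)] · 2·8/3, which tends to 16/3 as n → ∞.
Thus R = 1/(16/3) = 3/16.

R = 3/16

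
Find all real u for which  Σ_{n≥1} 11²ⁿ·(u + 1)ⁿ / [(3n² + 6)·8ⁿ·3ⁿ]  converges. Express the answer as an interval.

[-145/121, -97/121]

Ratio test: |a_{n+1}/a_n| = [(3n² + 6)/(3(n+1)² + 6)] · 121/(8·3) → 121/24 as n → ∞.
Convergence for |u + 1| · 121/24 < 1, i.e. |u + 1| < 24/121. So R = 24/121.
Check u = -97/121: the series is dominated by a constant times Σ 1/n², which converges (p = 2 > 1).
Endpoint u = -145/121: the series is dominated by a constant times Σ 1/n², which converges (p = 2 > 1).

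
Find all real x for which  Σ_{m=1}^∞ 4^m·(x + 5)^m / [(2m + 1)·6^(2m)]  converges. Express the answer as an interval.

[-14, 4)

Apply the ratio test: |a_{m+1}| / |a_m| = [(2m + 1)/(2(m+1) + 1)] · 4/36, which tends to 1/9 as m → ∞.
Thus R = 1/(1/9) = 9.
At x = 4: comparison with the harmonic series Σ 1/m shows the series diverges.
At x = -14: an alternating series whose terms decrease to 0 in absolute value, so it converges by the Leibniz criterion.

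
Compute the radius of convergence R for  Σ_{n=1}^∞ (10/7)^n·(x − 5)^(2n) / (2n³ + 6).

R = √70/10

Apply the ratio test: |a_{n+1}| / |a_n| = [(2n³ + 6)/(2(n+1)³ + 6)] · 10/7, which tends to 10/7 as n → ∞.
Successive powers of (x − 5) differ by 2, so the series converges when |x − 5|² · 10/7 < 1, i.e. |x − 5| < √(7/10). So R = √70/10.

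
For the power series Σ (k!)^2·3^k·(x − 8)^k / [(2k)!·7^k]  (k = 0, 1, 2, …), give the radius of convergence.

R = 28/3

Apply the ratio test: |a_{k+1}| / |a_k| = (k+1)²/[(2k+1)·(2k+2)] · 3/7, which tends to 3/28 as k → ∞.
Thus R = 1/(3/28) = 28/3.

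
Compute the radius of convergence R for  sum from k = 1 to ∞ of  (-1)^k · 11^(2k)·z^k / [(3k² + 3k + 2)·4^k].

Ratio test: |a_{k+1}/a_k| = [(3k² + 3k + 2)/(3(k+1)² + 3(k+1) + 2)] · 121/4 → 121/4 as k → ∞.
Thus R = 1/(121/4) = 4/121.

R = 4/121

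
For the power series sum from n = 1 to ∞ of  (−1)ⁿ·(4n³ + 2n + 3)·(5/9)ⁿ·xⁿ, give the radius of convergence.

The ratio of consecutive coefficients is [(4(n+1)³ + 2(n+1) + 3)/(4n³ + 2n + 3)] · 5/9 → 5/9.
Convergence for |x| · 5/9 < 1, i.e. |x| < 9/5. So R = 9/5.

R = 9/5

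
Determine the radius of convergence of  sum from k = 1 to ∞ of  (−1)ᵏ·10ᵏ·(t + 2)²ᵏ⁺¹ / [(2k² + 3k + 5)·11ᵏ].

The ratio of consecutive coefficients is [(2k² + 3k + 5)/(2(k+1)² + 3(k+1) + 5)] · 10/11 → 10/11.
Successive powers of (t + 2) differ by 2, so the series converges when |t + 2|² · 10/11 < 1, i.e. |t + 2| < √(11/10). So R = √110/10.

R = √110/10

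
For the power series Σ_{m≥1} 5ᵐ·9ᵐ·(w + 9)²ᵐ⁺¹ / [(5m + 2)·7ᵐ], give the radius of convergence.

R = √35/15

Ratio test: |a_{m+1}/a_m| = [(5m + 2)/(5(m+1) + 2)] · 5·9/7 → 45/7 as m → ∞.
Successive powers of (w + 9) differ by 2, so the series converges when |w + 9|² · 45/7 < 1, i.e. |w + 9| < √(7/45). So R = √35/15.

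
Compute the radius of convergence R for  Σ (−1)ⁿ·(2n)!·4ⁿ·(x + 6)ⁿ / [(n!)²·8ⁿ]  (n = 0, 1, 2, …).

R = 1/2

The ratio of consecutive coefficients is (2n+1)·(2n+2)/(n+1)² · 4/8 → 2.
Convergence for |x + 6| · 2 < 1, i.e. |x + 6| < 1/2. So R = 1/2.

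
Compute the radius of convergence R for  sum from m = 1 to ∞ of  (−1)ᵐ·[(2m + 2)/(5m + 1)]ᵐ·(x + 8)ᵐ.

Root test: |a_m|^(1/m) = (2m + 2)/(5m + 1) → 2/5.
Thus R = 1/(2/5) = 5/2.

R = 5/2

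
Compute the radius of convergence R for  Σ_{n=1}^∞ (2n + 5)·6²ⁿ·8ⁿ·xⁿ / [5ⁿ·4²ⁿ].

R = 5/18

Apply the ratio test: |a_{n+1}| / |a_n| = [(2(n+1) + 5)/(2n + 5)] · 36·8/(5·16), which tends to 18/5 as n → ∞.
Thus R = 1/(18/5) = 5/18.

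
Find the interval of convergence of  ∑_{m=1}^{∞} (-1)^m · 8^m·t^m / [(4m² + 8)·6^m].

[-3/4, 3/4]

By the ratio test, |a_{m+1}/a_m| = [(4m² + 8)/(4(m+1)² + 8)] · 8/6 → 4/3.
Thus R = 1/(4/3) = 3/4.
When t = 3/4, the terms are on the order of 1/m², so the series converges absolutely by comparison with the p-series (p = 2 > 1).
When t = -3/4, absolute convergence follows by limit comparison with Σ 1/m².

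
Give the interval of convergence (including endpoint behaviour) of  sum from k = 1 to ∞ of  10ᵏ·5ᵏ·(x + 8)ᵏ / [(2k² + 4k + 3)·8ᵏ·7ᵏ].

[-228/25, -172/25]

The ratio of consecutive coefficients is [(2k² + 4k + 3)/(2(k+1)² + 4(k+1) + 3)] · 10·5/(8·7) → 25/28.
Convergence for |x + 8| · 25/28 < 1, i.e. |x + 8| < 28/25. So R = 28/25.
When x = -172/25, the series is dominated by a constant times Σ 1/k², which converges (p = 2 > 1).
When x = -228/25, absolute convergence follows by limit comparison with Σ 1/k².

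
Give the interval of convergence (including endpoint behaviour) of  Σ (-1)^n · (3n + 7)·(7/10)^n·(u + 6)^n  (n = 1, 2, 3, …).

(-52/7, -32/7)

By the ratio test, |a_{n+1}/a_n| = [(3(n+1) + 7)/(3n + 7)] · 7/10 → 7/10.
Hence the series converges for |u + 6| < 1/(7/10) = 10/7, so the radius of convergence is 10/7.
Check u = -32/7: the terms do not tend to 0, so the series diverges.
When u = -52/7, the n-th term does not approach 0; divergence by the term test.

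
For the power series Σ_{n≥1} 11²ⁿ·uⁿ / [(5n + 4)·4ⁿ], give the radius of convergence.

Ratio test: |a_{n+1}/a_n| = [(5n + 4)/(5(n+1) + 4)] · 121/4 → 121/4 as n → ∞.
Hence the series converges for |u| < 1/(121/4) = 4/121, so the radius of convergence is 4/121.

R = 4/121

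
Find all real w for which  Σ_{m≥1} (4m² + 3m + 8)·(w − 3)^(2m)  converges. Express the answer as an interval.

Ratio test: |a_{m+1}/a_m| = (4(m+1)² + 3(m+1) + 8)/(4m² + 3m + 8) → 1 as m → ∞.
Successive powers of (w − 3) differ by 2, so the series converges when |w − 3|² · 1 < 1, i.e. |w − 3| < √(1) = 1. So R = 1.
When w = 4, the m-th term does not approach 0; divergence by the term test.
Check w = 2: the terms have absolute value of order m², which does not tend to 0, so the series diverges by the divergence test.

(2, 4)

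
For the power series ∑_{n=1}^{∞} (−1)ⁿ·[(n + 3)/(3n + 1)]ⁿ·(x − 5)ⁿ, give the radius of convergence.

R = 3

Applying the root test, |a_n|^(1/n) = (n + 3)/(3n + 1) → 1/3.
The series converges when 1/3 · |x − 5| < 1, giving R = 3.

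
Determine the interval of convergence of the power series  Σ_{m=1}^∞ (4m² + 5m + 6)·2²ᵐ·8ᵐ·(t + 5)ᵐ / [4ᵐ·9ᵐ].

(-49/8, -31/8)

By the ratio test, |a_{m+1}/a_m| = [(4(m+1)² + 5(m+1) + 6)/(4m² + 5m + 6)] · 4·8/(4·9) → 8/9.
Thus R = 1/(8/9) = 9/8.
Endpoint t = -31/8: the terms do not tend to 0, so the series diverges.
When t = -49/8, the m-th term does not approach 0; divergence by the term test.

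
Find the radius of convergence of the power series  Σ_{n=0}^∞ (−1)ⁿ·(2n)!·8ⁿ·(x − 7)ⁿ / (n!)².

Apply the ratio test: |a_{n+1}| / |a_n| = (2n+1)·(2n+2)/(n+1)² · 8, which tends to 32 as n → ∞.
Convergence for |x − 7| · 32 < 1, i.e. |x − 7| < 1/32. So R = 1/32.

R = 1/32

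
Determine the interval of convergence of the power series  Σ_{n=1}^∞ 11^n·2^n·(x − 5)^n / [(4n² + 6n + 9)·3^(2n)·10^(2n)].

Apply the ratio test: |a_{n+1}| / |a_n| = [(4n² + 6n + 9)/(4(n+1)² + 6(n+1) + 9)] · 11·2/(9·100), which tends to 11/450 as n → ∞.
Thus R = 1/(11/450) = 450/11.
When x = 505/11, the series is dominated by a constant times Σ 1/n², which converges (p = 2 > 1).
When x = -395/11, the terms are on the order of 1/n², so the series converges absolutely by comparison with the p-series (p = 2 > 1).

[-395/11, 505/11]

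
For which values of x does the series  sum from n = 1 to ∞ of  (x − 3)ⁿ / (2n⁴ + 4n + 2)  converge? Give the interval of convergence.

[2, 4]

The ratio of consecutive coefficients is (2n⁴ + 4n + 2)/(2(n+1)⁴ + 4(n+1) + 2) → 1.
Hence R = 1.
Endpoint x = 4: the series is dominated by a constant times Σ 1/n⁴, which converges (p = 4 > 1).
Endpoint x = 2: the terms are on the order of 1/n⁴, so the series converges absolutely by comparison with the p-series (p = 4 > 1).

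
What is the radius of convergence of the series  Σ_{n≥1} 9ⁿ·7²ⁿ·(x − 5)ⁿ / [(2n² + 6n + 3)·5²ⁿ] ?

Ratio test: |a_{n+1}/a_n| = [(2n² + 6n + 3)/(2(n+1)² + 6(n+1) + 3)] · 9·49/25 → 441/25 as n → ∞.
Thus R = 1/(441/25) = 25/441.

R = 25/441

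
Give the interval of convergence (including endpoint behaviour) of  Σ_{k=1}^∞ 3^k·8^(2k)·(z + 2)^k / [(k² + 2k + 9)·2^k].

[-193/96, -191/96]

Ratio test: |a_{k+1}/a_k| = [(k² + 2k + 9)/((k+1)² + 2(k+1) + 9)] · 3·64/2 → 96 as k → ∞.
Hence the series converges for |z + 2| < 1/(96) = 1/96, so the radius of convergence is 1/96.
At z = -191/96: absolute convergence follows by limit comparison with Σ 1/k².
When z = -193/96, the terms are on the order of 1/k², so the series converges absolutely by comparison with the p-series (p = 2 > 1).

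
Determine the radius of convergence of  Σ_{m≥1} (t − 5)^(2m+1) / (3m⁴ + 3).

Ratio test: |a_{m+1}/a_m| = (3m⁴ + 3)/(3(m+1)⁴ + 3) → 1 as m → ∞.
Writing y = (t − 5)², the series in y has radius 1, so |t − 5| < √(1) = 1 and R = 1.

R = 1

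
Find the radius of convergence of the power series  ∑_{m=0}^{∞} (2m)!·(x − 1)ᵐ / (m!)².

Apply the ratio test: |a_{m+1}| / |a_m| = (2m+1)·(2m+2)/(m+1)², which tends to 4 as m → ∞.
Hence the series converges for |x − 1| < 1/(4) = 1/4, so the radius of convergence is 1/4.

R = 1/4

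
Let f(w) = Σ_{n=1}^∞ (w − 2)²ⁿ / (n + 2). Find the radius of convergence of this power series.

R = 1

By the ratio test, |a_{n+1}/a_n| = (n + 2)/((n+1) + 2) → 1.
Since the exponent of (w − 2) increases by 2 each term, convergence requires |w − 2|² < 1, hence R = 1.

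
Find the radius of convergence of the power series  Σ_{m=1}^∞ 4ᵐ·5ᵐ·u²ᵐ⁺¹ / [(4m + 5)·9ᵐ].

R = 3√5/10

By the ratio test, |a_{m+1}/a_m| = [(4m + 5)/(4(m+1) + 5)] · 4·5/9 → 20/9.
Successive powers of u differ by 2, so the series converges when |u|² · 20/9 < 1, i.e. |u| < √(9/20). So R = 3√5/10.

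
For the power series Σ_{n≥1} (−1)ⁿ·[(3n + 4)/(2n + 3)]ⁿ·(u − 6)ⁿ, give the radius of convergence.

R = 2/3

Applying the root test, |a_n|^(1/n) = (3n + 4)/(2n + 3) → 3/2.
Hence the series converges for |u − 6| < 1/(3/2) = 2/3, so the radius of convergence is 2/3.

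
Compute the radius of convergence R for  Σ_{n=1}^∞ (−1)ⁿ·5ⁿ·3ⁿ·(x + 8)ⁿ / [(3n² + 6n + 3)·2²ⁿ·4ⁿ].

R = 16/15

By the ratio test, |a_{n+1}/a_n| = [(3n² + 6n + 3)/(3(n+1)² + 6(n+1) + 3)] · 5·3/(4·4) → 15/16.
Convergence for |x + 8| · 15/16 < 1, i.e. |x + 8| < 16/15. So R = 16/15.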